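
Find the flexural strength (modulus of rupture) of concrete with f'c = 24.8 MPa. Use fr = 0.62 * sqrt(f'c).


fr = 0.62 * sqrt(24.8)
= 3.088 MPa

3.088


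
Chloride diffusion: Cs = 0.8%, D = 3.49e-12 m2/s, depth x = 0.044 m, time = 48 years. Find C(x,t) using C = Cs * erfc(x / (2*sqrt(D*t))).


t_seconds = 48 * 365.25 * 24 * 3600 = 1514764800.0 s
arg = 0.044 / (2 * sqrt(3.49e-12 * 1514764800.0))
= 0.3026
erfc(0.3026) = 0.6687
C = 0.8 * 0.6687 = 0.535%

0.535


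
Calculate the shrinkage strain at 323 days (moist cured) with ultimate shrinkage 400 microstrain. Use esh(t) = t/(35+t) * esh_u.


esh(323) = 323 / (35 + 323) * 400
= 323 / 358 * 400
= 360.9 microstrain

360.9


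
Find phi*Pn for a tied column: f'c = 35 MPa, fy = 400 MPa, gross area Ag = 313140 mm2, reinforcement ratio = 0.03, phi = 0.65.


Ast = rho * Ag = 0.03 * 313140 = 9394.2 mm2
phi*Pn = 0.65 * 0.80 * (0.85 * 35 * (313140 - 9394.2) + 400 * 9394.2) / 1000
= 6652.94 kN

6652.94


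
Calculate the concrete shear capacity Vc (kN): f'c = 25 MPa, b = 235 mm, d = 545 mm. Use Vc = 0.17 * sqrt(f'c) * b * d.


Vc = 0.17 * sqrt(25) * 235 * 545 / 1000
= 108.86 kN

108.86


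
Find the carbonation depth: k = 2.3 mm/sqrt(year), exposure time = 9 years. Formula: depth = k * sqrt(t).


depth = k * sqrt(t)
= 2.3 * sqrt(9)
= 6.9 mm

6.9


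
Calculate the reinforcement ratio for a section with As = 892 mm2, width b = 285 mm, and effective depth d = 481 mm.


rho = As / (b * d)
= 892 / (285 * 481)
= 0.0065

0.0065


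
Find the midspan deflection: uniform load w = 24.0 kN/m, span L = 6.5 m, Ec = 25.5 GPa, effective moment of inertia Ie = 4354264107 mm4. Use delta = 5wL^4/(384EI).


Convert: L = 6.5 m = 6500 mm, Ec = 25.5 GPa = 25500 MPa
delta = 5 * 24.0 * 6500^4 / (384 * 25500 * 4354264107)
= 5.02 mm

5.02


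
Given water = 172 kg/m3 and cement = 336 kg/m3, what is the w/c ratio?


w/c = water / cement
w/c = 172 / 336 = 0.512

0.512


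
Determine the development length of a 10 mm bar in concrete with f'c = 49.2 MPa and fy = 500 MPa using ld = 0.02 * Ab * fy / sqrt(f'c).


Ab = pi * 10^2 / 4 = 78.54 mm2
ld = 0.02 * 78.54 * 500 / sqrt(49.2)
= 112.0 mm

112.0


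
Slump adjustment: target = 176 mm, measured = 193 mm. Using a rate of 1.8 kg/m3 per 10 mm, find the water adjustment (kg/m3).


Difference = 176 - 193 = -17 mm
Water adjustment = -17 * 1.8 / 10 = -3.1 kg/m3

-3.1


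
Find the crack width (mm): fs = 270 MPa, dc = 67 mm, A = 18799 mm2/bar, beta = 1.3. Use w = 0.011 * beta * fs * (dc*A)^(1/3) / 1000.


w = 0.011 * beta * fs * (dc * A)^(1/3) / 1000
= 0.011 * 1.3 * 270 * (67 * 18799)^(1/3) / 1000
= 0.417 mm

0.417


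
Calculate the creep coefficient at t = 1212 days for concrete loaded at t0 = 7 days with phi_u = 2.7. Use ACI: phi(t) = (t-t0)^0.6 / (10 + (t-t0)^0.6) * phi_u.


dt = 1212 - 7 = 1205
phi = 1205^0.6 / (10 + 1205^0.6) * 2.7
= 2.365

2.365


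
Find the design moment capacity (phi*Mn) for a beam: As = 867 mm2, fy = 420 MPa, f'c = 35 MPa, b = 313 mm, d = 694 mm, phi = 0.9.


a = As * fy / (0.85 * f'c * b)
= 867 * 420 / (0.85 * 35 * 313)
= 39.1054 mm
Mn = As * fy * (d - a/2) / 10^6
= 245.5932 kN-m
phi*Mn = 0.9 * 245.5932 = 221.03 kN-m

221.03


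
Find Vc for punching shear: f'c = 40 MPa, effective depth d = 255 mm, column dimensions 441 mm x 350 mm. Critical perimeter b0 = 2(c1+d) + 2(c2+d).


b0 = 2*(441 + 255) + 2*(350 + 255) = 2602 mm
Vc = 0.33 * sqrt(40) * 2602 * 255 / 1000
= 1384.81 kN

1384.81


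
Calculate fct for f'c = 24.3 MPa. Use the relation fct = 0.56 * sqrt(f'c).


fct = 0.56 * sqrt(24.3)
= 0.56 * 4.93
= 2.761 MPa

2.761


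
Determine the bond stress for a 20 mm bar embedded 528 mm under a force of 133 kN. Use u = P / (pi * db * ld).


u = P / (pi * db * ld)
= 133 * 1000 / (pi * 20 * 528)
= 4.009 MPa

4.009


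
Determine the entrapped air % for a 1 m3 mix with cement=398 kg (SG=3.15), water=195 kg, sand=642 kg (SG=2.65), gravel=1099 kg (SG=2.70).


Vol cement = 398 / (3.15 * 1000) = 0.126349 m3
Vol water = 195 / 1000 = 0.195 m3
Vol sand = 642 / (2.65 * 1000) = 0.242264 m3
Vol gravel = 1099 / (2.70 * 1000) = 0.407037 m3
Total solid + water volume = 0.97065 m3
Air = (1 - 0.97065) * 100 = 2.93%

2.93


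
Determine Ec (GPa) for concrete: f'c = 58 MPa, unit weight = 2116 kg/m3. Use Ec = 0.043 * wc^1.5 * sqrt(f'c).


Ec = 0.043 * 2116^1.5 * sqrt(58) / 1000
= 31.88 GPa

31.88


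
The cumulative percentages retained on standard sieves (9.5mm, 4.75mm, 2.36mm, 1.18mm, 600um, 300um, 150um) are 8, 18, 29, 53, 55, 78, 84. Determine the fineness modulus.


FM = sum(cumulative % retained) / 100
= 325 / 100
= 3.25

3.25


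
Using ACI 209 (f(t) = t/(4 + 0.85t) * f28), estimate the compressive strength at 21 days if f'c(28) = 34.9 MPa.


f(21) = 21 / (4 + 0.85 * 21) * 34.9
= 21 / 21.85 * 34.9
= 33.54 MPa

33.54


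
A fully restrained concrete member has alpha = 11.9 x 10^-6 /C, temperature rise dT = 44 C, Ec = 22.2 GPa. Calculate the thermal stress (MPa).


sigma = alpha * dT * Ec
= 11.9e-6 * 44 * 22.2 * 1000
= 11.624 MPa

11.624


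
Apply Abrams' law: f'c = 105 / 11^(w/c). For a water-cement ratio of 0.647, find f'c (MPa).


f'c = 105 / 11^0.647
= 105 / 4.718
= 22.25 MPa

22.25


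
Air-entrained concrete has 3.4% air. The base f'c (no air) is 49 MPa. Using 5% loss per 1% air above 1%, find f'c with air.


Strength loss = (3.4 - 1) * 5 = 12.0%
f'c = 49 * (1 - 12.0/100)
= 43.12 MPa

43.12


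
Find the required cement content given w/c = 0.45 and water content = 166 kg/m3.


Cement = water / (w/c)
= 166 / 0.45
= 368.9 kg/m3

368.9


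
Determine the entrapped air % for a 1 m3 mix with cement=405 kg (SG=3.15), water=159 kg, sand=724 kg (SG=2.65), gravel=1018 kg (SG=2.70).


Vol cement = 405 / (3.15 * 1000) = 0.128571 m3
Vol water = 159 / 1000 = 0.159 m3
Vol sand = 724 / (2.65 * 1000) = 0.273208 m3
Vol gravel = 1018 / (2.70 * 1000) = 0.377037 m3
Total solid + water volume = 0.937816 m3
Air = (1 - 0.937816) * 100 = 6.22%

6.22


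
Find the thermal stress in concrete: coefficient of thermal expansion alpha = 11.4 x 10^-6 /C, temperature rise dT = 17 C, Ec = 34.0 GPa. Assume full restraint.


sigma = alpha * dT * Ec
= 11.4e-6 * 17 * 34.0 * 1000
= 6.589 MPa

6.589


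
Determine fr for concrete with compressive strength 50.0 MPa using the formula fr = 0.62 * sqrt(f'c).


fr = 0.62 * sqrt(50.0)
= 4.384 MPa

4.384


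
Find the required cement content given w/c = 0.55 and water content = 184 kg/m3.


Cement = water / (w/c)
= 184 / 0.55
= 334.5 kg/m3

334.5


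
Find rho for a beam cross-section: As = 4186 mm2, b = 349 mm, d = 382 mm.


rho = As / (b * d)
= 4186 / (349 * 382)
= 0.0314

0.0314


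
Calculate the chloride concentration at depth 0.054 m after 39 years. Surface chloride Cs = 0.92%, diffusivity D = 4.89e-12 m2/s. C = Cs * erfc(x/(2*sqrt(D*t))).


t_seconds = 39 * 365.25 * 24 * 3600 = 1230746400.0 s
arg = 0.054 / (2 * sqrt(4.89e-12 * 1230746400.0))
= 0.348
erfc(0.348) = 0.6226
C = 0.92 * 0.6226 = 0.5728%

0.5728


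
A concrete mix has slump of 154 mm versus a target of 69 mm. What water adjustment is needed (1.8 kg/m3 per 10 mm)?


Difference = 69 - 154 = -85 mm
Water adjustment = -85 * 1.8 / 10 = -15.3 kg/m3

-15.3


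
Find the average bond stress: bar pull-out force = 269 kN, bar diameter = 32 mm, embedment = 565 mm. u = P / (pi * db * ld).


u = P / (pi * db * ld)
= 269 * 1000 / (pi * 32 * 565)
= 4.736 MPa

4.736


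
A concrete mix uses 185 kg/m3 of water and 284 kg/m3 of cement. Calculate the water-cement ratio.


w/c = water / cement
w/c = 185 / 284 = 0.651

0.651


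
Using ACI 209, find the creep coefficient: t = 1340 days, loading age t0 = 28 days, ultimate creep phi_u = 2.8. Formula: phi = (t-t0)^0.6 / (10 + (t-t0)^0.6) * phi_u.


dt = 1340 - 28 = 1312
phi = 1312^0.6 / (10 + 1312^0.6) * 2.8
= 2.468

2.468


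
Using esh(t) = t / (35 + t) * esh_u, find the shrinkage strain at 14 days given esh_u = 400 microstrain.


esh(14) = 14 / (35 + 14) * 400
= 14 / 49 * 400
= 114.3 microstrain

114.3


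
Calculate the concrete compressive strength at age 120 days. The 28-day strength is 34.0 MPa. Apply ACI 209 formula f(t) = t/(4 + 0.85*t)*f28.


f(120) = 120 / (4 + 0.85 * 120) * 34.0
= 120 / 106.0 * 34.0
= 38.49 MPa

38.49


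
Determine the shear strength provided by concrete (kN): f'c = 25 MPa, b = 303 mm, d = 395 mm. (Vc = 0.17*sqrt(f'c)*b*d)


Vc = 0.17 * sqrt(25) * 303 * 395 / 1000
= 101.73 kN

101.73


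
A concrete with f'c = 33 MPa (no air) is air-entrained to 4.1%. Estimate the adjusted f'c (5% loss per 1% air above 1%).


Strength loss = (4.1 - 1) * 5 = 15.5%
f'c = 33 * (1 - 15.5/100)
= 27.88 MPa

27.88


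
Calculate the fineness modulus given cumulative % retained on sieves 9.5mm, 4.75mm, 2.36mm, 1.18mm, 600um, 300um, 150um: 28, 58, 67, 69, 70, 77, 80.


FM = sum(cumulative % retained) / 100
= 449 / 100
= 4.49

4.49


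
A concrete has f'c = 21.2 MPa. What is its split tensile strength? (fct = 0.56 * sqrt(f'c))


fct = 0.56 * sqrt(21.2)
= 0.56 * 4.604
= 2.578 MPa

2.578


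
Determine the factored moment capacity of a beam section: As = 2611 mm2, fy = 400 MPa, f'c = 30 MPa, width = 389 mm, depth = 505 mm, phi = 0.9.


a = As * fy / (0.85 * f'c * b)
= 2611 * 400 / (0.85 * 30 * 389)
= 105.2876 mm
Mn = As * fy * (d - a/2) / 10^6
= 472.4408 kN-m
phi*Mn = 0.9 * 472.4408 = 425.2 kN-m

425.2


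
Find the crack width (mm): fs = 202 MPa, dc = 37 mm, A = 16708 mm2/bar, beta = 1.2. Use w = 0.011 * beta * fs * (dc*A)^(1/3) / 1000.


w = 0.011 * beta * fs * (dc * A)^(1/3) / 1000
= 0.011 * 1.2 * 202 * (37 * 16708)^(1/3) / 1000
= 0.227 mm

0.227


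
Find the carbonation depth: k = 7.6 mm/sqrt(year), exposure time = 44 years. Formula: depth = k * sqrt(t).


depth = k * sqrt(t)
= 7.6 * sqrt(44)
= 50.41 mm

50.41


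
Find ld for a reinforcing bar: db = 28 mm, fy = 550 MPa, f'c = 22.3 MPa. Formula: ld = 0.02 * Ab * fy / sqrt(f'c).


Ab = pi * 28^2 / 4 = 615.752 mm2
ld = 0.02 * 615.752 * 550 / sqrt(22.3)
= 1434.3 mm

1434.3


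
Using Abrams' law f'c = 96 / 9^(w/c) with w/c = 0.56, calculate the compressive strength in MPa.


f'c = 96 / 9^0.56
= 96 / 3.423
= 28.05 MPa

28.05


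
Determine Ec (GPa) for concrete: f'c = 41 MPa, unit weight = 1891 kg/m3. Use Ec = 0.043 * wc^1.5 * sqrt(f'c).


Ec = 0.043 * 1891^1.5 * sqrt(41) / 1000
= 22.64 GPa

22.64


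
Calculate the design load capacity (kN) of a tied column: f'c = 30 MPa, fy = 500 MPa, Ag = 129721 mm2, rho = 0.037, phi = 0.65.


Ast = rho * Ag = 0.037 * 129721 = 4799.677 mm2
phi*Pn = 0.65 * 0.80 * (0.85 * 30 * (129721 - 4799.677) + 500 * 4799.677) / 1000
= 2904.37 kN

2904.37


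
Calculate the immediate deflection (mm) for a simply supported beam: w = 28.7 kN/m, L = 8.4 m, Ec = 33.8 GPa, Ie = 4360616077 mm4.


Convert: L = 8.4 m = 8400 mm, Ec = 33.8 GPa = 33800 MPa
delta = 5 * 28.7 * 8400^4 / (384 * 33800 * 4360616077)
= 12.62 mm

12.62


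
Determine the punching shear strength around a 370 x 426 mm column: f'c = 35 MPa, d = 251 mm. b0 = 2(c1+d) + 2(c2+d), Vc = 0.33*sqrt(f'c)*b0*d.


b0 = 2*(370 + 251) + 2*(426 + 251) = 2596 mm
Vc = 0.33 * sqrt(35) * 2596 * 251 / 1000
= 1272.11 kN

1272.11


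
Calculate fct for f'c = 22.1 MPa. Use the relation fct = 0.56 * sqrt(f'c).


fct = 0.56 * sqrt(22.1)
= 0.56 * 4.701
= 2.633 MPa

2.633


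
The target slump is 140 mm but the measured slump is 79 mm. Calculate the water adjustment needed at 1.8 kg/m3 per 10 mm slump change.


Difference = 140 - 79 = 61 mm
Water adjustment = 61 * 1.8 / 10 = 11.0 kg/m3

11.0


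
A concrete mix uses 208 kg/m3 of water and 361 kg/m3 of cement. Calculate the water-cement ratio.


w/c = water / cement
w/c = 208 / 361 = 0.576

0.576


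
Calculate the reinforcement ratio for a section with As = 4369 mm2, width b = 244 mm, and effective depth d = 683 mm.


rho = As / (b * d)
= 4369 / (244 * 683)
= 0.0262

0.0262


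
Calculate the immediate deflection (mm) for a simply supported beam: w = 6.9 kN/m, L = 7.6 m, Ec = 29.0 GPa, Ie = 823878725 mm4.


Convert: L = 7.6 m = 7600 mm, Ec = 29.0 GPa = 29000 MPa
delta = 5 * 6.9 * 7600^4 / (384 * 29000 * 823878725)
= 12.55 mm

12.55


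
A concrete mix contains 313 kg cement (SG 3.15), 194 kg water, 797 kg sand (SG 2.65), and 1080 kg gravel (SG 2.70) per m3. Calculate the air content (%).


Vol cement = 313 / (3.15 * 1000) = 0.099365 m3
Vol water = 194 / 1000 = 0.194 m3
Vol sand = 797 / (2.65 * 1000) = 0.300755 m3
Vol gravel = 1080 / (2.70 * 1000) = 0.4 m3
Total solid + water volume = 0.99412 m3
Air = (1 - 0.99412) * 100 = 0.59%

0.59


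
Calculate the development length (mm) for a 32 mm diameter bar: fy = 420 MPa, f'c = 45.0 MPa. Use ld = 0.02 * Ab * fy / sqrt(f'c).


Ab = pi * 32^2 / 4 = 804.248 mm2
ld = 0.02 * 804.248 * 420 / sqrt(45.0)
= 1007.1 mm

1007.1


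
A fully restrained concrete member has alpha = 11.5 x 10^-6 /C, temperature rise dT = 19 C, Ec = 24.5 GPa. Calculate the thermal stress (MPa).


sigma = alpha * dT * Ec
= 11.5e-6 * 19 * 24.5 * 1000
= 5.353 MPa

5.353


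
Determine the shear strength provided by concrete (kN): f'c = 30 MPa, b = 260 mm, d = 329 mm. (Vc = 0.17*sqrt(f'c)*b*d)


Vc = 0.17 * sqrt(30) * 260 * 329 / 1000
= 79.65 kN

79.65


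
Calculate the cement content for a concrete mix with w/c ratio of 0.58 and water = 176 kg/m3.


Cement = water / (w/c)
= 176 / 0.58
= 303.4 kg/m3

303.4


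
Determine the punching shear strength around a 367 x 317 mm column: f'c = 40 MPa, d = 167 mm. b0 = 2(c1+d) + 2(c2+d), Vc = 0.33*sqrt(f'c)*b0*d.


b0 = 2*(367 + 167) + 2*(317 + 167) = 2036 mm
Vc = 0.33 * sqrt(40) * 2036 * 167 / 1000
= 709.64 kN

709.64


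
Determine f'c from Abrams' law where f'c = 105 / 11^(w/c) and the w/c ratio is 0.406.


f'c = 105 / 11^0.406
= 105 / 2.647
= 39.66 MPa

39.66


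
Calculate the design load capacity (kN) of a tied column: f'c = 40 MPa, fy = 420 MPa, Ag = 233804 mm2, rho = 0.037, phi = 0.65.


Ast = rho * Ag = 0.037 * 233804 = 8650.748 mm2
phi*Pn = 0.65 * 0.80 * (0.85 * 40 * (233804 - 8650.748) + 420 * 8650.748) / 1000
= 5870.03 kN

5870.03


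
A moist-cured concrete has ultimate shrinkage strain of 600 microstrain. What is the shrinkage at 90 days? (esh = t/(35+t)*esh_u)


esh(90) = 90 / (35 + 90) * 600
= 90 / 125 * 600
= 432.0 microstrain

432.0


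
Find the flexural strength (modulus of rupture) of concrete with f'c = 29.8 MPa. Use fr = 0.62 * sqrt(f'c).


fr = 0.62 * sqrt(29.8)
= 3.385 MPa

3.385


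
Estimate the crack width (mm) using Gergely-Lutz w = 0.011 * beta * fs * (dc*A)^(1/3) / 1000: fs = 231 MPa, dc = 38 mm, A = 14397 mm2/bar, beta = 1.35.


w = 0.011 * beta * fs * (dc * A)^(1/3) / 1000
= 0.011 * 1.35 * 231 * (38 * 14397)^(1/3) / 1000
= 0.281 mm

0.281


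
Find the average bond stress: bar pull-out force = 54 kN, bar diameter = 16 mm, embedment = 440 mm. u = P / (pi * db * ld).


u = P / (pi * db * ld)
= 54 * 1000 / (pi * 16 * 440)
= 2.442 MPa

2.442


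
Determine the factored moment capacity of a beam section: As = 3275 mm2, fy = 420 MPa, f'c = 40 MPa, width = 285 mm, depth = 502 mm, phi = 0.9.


a = As * fy / (0.85 * f'c * b)
= 3275 * 420 / (0.85 * 40 * 285)
= 141.9505 mm
Mn = As * fy * (d - a/2) / 10^6
= 592.8746 kN-m
phi*Mn = 0.9 * 592.8746 = 533.59 kN-m

533.59


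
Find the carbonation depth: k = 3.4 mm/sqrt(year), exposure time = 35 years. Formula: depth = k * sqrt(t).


depth = k * sqrt(t)
= 3.4 * sqrt(35)
= 20.11 mm

20.11


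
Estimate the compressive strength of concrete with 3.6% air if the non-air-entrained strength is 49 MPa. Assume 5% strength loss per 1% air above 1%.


Strength loss = (3.6 - 1) * 5 = 13.0%
f'c = 49 * (1 - 13.0/100)
= 42.63 MPa

42.63


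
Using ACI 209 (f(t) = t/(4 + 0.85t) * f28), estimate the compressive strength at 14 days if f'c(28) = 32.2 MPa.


f(14) = 14 / (4 + 0.85 * 14) * 32.2
= 14 / 15.9 * 32.2
= 28.35 MPa

28.35


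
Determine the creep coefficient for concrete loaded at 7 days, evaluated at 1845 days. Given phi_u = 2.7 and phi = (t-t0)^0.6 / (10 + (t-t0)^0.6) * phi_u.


dt = 1845 - 7 = 1838
phi = 1838^0.6 / (10 + 1838^0.6) * 2.7
= 2.432

2.432


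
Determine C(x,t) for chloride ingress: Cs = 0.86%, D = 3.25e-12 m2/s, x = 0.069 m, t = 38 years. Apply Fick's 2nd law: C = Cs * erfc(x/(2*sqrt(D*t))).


t_seconds = 38 * 365.25 * 24 * 3600 = 1199188800.0 s
arg = 0.069 / (2 * sqrt(3.25e-12 * 1199188800.0))
= 0.5526
erfc(0.5526) = 0.4345
C = 0.86 * 0.4345 = 0.3737%

0.3737


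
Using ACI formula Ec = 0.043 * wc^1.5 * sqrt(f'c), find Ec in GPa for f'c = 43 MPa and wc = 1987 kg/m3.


Ec = 0.043 * 1987^1.5 * sqrt(43) / 1000
= 24.97 GPa

24.97


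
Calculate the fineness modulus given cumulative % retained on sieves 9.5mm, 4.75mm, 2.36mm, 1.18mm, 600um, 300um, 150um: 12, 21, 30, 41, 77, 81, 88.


FM = sum(cumulative % retained) / 100
= 350 / 100
= 3.5

3.5


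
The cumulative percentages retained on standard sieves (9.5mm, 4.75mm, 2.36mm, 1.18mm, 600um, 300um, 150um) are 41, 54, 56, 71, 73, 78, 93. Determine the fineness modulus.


FM = sum(cumulative % retained) / 100
= 466 / 100
= 4.66

4.66


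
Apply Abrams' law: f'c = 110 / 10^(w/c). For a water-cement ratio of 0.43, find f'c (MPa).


f'c = 110 / 10^0.43
= 110 / 2.692
= 40.87 MPa

40.87


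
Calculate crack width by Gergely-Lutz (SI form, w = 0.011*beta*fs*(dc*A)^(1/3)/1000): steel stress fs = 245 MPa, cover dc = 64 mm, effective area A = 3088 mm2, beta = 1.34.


w = 0.011 * beta * fs * (dc * A)^(1/3) / 1000
= 0.011 * 1.34 * 245 * (64 * 3088)^(1/3) / 1000
= 0.21 mm

0.21


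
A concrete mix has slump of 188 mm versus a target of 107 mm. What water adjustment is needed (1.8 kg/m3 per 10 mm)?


Difference = 107 - 188 = -81 mm
Water adjustment = -81 * 1.8 / 10 = -14.6 kg/m3

-14.6


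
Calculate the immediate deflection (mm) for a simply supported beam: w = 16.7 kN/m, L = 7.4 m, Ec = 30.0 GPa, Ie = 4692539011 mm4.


Convert: L = 7.4 m = 7400 mm, Ec = 30.0 GPa = 30000 MPa
delta = 5 * 16.7 * 7400^4 / (384 * 30000 * 4692539011)
= 4.63 mm

4.63


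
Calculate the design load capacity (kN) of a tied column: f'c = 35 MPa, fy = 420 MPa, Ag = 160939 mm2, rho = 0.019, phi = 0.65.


Ast = rho * Ag = 0.019 * 160939 = 3057.841 mm2
phi*Pn = 0.65 * 0.80 * (0.85 * 35 * (160939 - 3057.841) + 420 * 3057.841) / 1000
= 3110.25 kN

3110.25


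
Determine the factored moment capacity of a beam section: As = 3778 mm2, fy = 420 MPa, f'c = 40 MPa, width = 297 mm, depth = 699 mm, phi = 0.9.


a = As * fy / (0.85 * f'c * b)
= 3778 * 420 / (0.85 * 40 * 297)
= 157.1361 mm
Mn = As * fy * (d - a/2) / 10^6
= 984.4766 kN-m
phi*Mn = 0.9 * 984.4766 = 886.03 kN-m

886.03


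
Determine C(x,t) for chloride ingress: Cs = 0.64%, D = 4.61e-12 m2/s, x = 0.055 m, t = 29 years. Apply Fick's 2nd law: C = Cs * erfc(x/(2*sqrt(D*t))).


t_seconds = 29 * 365.25 * 24 * 3600 = 915170400.0 s
arg = 0.055 / (2 * sqrt(4.61e-12 * 915170400.0))
= 0.4234
erfc(0.4234) = 0.5493
C = 0.64 * 0.5493 = 0.3516%

0.3516


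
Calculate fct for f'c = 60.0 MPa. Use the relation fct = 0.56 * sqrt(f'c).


fct = 0.56 * sqrt(60.0)
= 0.56 * 7.746
= 4.338 MPa

4.338


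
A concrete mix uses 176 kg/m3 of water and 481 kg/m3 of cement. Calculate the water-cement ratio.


w/c = water / cement
w/c = 176 / 481 = 0.366

0.366


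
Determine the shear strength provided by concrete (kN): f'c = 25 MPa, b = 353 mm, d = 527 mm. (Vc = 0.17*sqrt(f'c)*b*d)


Vc = 0.17 * sqrt(25) * 353 * 527 / 1000
= 158.13 kN

158.13


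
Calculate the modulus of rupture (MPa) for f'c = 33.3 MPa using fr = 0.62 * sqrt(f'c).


fr = 0.62 * sqrt(33.3)
= 3.578 MPa

3.578


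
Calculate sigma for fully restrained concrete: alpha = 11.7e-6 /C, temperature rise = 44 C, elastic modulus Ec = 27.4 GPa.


sigma = alpha * dT * Ec
= 11.7e-6 * 44 * 27.4 * 1000
= 14.106 MPa

14.106


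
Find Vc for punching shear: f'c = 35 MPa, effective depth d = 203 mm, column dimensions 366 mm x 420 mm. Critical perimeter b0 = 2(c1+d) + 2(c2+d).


b0 = 2*(366 + 203) + 2*(420 + 203) = 2384 mm
Vc = 0.33 * sqrt(35) * 2384 * 203 / 1000
= 944.82 kN

944.82


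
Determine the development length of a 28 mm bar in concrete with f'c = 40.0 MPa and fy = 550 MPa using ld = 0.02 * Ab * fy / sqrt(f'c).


Ab = pi * 28^2 / 4 = 615.752 mm2
ld = 0.02 * 615.752 * 550 / sqrt(40.0)
= 1070.9 mm

1070.9


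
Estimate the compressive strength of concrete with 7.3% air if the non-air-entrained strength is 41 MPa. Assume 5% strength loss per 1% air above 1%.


Strength loss = (7.3 - 1) * 5 = 31.5%
f'c = 41 * (1 - 31.5/100)
= 28.09 MPa

28.09


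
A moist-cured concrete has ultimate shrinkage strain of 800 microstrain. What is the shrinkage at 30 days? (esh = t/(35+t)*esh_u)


esh(30) = 30 / (35 + 30) * 800
= 30 / 65 * 800
= 369.2 microstrain

369.2


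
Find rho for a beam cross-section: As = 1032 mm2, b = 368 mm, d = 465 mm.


rho = As / (b * d)
= 1032 / (368 * 465)
= 0.006

0.006


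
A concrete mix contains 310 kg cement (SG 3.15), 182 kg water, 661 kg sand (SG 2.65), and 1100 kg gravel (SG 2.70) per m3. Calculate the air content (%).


Vol cement = 310 / (3.15 * 1000) = 0.098413 m3
Vol water = 182 / 1000 = 0.182 m3
Vol sand = 661 / (2.65 * 1000) = 0.249434 m3
Vol gravel = 1100 / (2.70 * 1000) = 0.407407 m3
Total solid + water volume = 0.937254 m3
Air = (1 - 0.937254) * 100 = 6.27%

6.27


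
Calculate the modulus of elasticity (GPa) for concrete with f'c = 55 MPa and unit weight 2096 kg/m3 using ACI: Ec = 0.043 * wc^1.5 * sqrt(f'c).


Ec = 0.043 * 2096^1.5 * sqrt(55) / 1000
= 30.6 GPa

30.6


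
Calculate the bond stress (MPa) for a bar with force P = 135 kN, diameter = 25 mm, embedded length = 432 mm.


u = P / (pi * db * ld)
= 135 * 1000 / (pi * 25 * 432)
= 3.979 MPa

3.979


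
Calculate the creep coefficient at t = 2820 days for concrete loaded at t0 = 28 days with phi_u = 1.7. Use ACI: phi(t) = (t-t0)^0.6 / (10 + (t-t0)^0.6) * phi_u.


dt = 2820 - 28 = 2792
phi = 2792^0.6 / (10 + 2792^0.6) * 1.7
= 1.566

1.566


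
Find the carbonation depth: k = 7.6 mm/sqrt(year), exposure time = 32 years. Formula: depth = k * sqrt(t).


depth = k * sqrt(t)
= 7.6 * sqrt(32)
= 42.99 mm

42.99


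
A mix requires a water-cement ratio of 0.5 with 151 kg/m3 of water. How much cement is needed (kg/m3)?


Cement = water / (w/c)
= 151 / 0.5
= 302.0 kg/m3

302.0


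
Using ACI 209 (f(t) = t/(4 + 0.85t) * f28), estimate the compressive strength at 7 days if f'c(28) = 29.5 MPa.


f(7) = 7 / (4 + 0.85 * 7) * 29.5
= 7 / 9.95 * 29.5
= 20.75 MPa

20.75


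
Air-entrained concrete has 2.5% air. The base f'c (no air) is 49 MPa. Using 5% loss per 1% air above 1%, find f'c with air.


Strength loss = (2.5 - 1) * 5 = 7.5%
f'c = 49 * (1 - 7.5/100)
= 45.33 MPa

45.33


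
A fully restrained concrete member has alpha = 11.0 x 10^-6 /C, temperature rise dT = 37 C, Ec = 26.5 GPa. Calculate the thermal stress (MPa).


sigma = alpha * dT * Ec
= 11.0e-6 * 37 * 26.5 * 1000
= 10.786 MPa

10.786


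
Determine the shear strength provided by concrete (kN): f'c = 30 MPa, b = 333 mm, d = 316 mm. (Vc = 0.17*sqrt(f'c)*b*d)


Vc = 0.17 * sqrt(30) * 333 * 316 / 1000
= 97.98 kN

97.98


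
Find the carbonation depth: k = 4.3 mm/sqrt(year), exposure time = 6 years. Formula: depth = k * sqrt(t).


depth = k * sqrt(t)
= 4.3 * sqrt(6)
= 10.53 mm

10.53


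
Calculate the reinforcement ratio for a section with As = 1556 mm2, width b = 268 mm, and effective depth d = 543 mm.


rho = As / (b * d)
= 1556 / (268 * 543)
= 0.0107

0.0107


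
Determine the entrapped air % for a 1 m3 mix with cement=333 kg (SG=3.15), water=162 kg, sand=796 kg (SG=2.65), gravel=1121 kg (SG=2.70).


Vol cement = 333 / (3.15 * 1000) = 0.105714 m3
Vol water = 162 / 1000 = 0.162 m3
Vol sand = 796 / (2.65 * 1000) = 0.300377 m3
Vol gravel = 1121 / (2.70 * 1000) = 0.415185 m3
Total solid + water volume = 0.983277 m3
Air = (1 - 0.983277) * 100 = 1.67%

1.67


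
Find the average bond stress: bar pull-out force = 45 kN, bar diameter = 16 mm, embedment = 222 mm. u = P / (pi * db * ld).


u = P / (pi * db * ld)
= 45 * 1000 / (pi * 16 * 222)
= 4.033 MPa

4.033


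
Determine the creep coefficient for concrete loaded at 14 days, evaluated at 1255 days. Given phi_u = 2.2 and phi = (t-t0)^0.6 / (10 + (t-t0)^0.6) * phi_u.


dt = 1255 - 14 = 1241
phi = 1241^0.6 / (10 + 1241^0.6) * 2.2
= 1.931

1.931


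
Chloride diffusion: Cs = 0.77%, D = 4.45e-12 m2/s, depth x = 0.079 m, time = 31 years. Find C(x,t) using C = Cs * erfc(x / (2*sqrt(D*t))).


t_seconds = 31 * 365.25 * 24 * 3600 = 978285600.0 s
arg = 0.079 / (2 * sqrt(4.45e-12 * 978285600.0))
= 0.5987
erfc(0.5987) = 0.3972
C = 0.77 * 0.3972 = 0.3058%

0.3058


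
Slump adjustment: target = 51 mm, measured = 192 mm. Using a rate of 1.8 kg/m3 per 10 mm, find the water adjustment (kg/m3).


Difference = 51 - 192 = -141 mm
Water adjustment = -141 * 1.8 / 10 = -25.4 kg/m3

-25.4


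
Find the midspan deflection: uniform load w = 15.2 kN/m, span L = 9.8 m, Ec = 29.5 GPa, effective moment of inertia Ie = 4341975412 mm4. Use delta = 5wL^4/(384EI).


Convert: L = 9.8 m = 9800 mm, Ec = 29.5 GPa = 29500 MPa
delta = 5 * 15.2 * 9800^4 / (384 * 29500 * 4341975412)
= 14.25 mm

14.25


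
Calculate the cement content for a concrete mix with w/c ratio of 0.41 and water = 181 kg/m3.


Cement = water / (w/c)
= 181 / 0.41
= 441.5 kg/m3

441.5


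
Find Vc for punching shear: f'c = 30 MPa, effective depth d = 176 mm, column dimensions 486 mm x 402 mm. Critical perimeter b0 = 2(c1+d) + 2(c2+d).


b0 = 2*(486 + 176) + 2*(402 + 176) = 2480 mm
Vc = 0.33 * sqrt(30) * 2480 * 176 / 1000
= 788.93 kN

788.93


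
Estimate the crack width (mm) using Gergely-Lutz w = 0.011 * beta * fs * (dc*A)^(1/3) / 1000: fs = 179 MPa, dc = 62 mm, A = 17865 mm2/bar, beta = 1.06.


w = 0.011 * beta * fs * (dc * A)^(1/3) / 1000
= 0.011 * 1.06 * 179 * (62 * 17865)^(1/3) / 1000
= 0.216 mm

0.216


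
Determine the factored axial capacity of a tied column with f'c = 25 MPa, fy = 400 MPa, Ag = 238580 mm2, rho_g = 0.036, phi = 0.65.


Ast = rho * Ag = 0.036 * 238580 = 8588.88 mm2
phi*Pn = 0.65 * 0.80 * (0.85 * 25 * (238580 - 8588.88) + 400 * 8588.88) / 1000
= 4327.89 kN

4327.89


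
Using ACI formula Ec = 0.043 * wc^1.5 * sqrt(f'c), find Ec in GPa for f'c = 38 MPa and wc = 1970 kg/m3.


Ec = 0.043 * 1970^1.5 * sqrt(38) / 1000
= 23.18 GPa

23.18


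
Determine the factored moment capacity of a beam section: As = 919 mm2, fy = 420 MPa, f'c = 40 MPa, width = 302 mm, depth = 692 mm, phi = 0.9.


a = As * fy / (0.85 * f'c * b)
= 919 * 420 / (0.85 * 40 * 302)
= 37.5906 mm
Mn = As * fy * (d - a/2) / 10^6
= 259.8436 kN-m
phi*Mn = 0.9 * 259.8436 = 233.86 kN-m

233.86


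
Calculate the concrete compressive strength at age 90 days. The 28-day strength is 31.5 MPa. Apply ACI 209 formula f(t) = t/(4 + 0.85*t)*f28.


f(90) = 90 / (4 + 0.85 * 90) * 31.5
= 90 / 80.5 * 31.5
= 35.22 MPa

35.22


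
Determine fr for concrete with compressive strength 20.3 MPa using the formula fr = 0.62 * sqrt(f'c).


fr = 0.62 * sqrt(20.3)
= 2.793 MPa

2.793


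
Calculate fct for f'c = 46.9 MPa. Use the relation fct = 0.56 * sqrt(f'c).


fct = 0.56 * sqrt(46.9)
= 0.56 * 6.848
= 3.835 MPa

3.835


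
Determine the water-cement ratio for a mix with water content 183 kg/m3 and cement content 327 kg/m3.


w/c = water / cement
w/c = 183 / 327 = 0.56

0.56


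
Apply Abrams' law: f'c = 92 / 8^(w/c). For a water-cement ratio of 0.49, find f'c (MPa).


f'c = 92 / 8^0.49
= 92 / 2.77
= 33.21 MPa

33.21


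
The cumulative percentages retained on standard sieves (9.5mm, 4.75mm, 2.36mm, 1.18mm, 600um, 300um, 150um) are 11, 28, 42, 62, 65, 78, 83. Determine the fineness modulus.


FM = sum(cumulative % retained) / 100
= 369 / 100
= 3.69

3.69


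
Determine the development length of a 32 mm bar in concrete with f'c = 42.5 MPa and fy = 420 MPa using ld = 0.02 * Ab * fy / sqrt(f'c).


Ab = pi * 32^2 / 4 = 804.248 mm2
ld = 0.02 * 804.248 * 420 / sqrt(42.5)
= 1036.3 mm

1036.3


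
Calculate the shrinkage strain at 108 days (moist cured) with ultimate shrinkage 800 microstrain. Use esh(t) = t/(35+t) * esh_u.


esh(108) = 108 / (35 + 108) * 800
= 108 / 143 * 800
= 604.2 microstrain

604.2


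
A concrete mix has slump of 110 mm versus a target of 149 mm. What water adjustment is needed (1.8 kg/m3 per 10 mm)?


Difference = 149 - 110 = 39 mm
Water adjustment = 39 * 1.8 / 10 = 7.0 kg/m3

7.0


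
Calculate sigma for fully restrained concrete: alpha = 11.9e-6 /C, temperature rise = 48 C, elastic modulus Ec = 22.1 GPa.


sigma = alpha * dT * Ec
= 11.9e-6 * 48 * 22.1 * 1000
= 12.624 MPa

12.624


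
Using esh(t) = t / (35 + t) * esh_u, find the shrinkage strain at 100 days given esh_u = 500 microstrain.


esh(100) = 100 / (35 + 100) * 500
= 100 / 135 * 500
= 370.4 microstrain

370.4


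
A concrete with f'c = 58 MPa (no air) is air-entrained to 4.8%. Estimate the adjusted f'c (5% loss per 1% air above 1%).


Strength loss = (4.8 - 1) * 5 = 19.0%
f'c = 58 * (1 - 19.0/100)
= 46.98 MPa

46.98


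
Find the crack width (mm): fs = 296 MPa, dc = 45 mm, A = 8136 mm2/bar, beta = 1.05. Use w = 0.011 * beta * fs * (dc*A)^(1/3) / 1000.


w = 0.011 * beta * fs * (dc * A)^(1/3) / 1000
= 0.011 * 1.05 * 296 * (45 * 8136)^(1/3) / 1000
= 0.245 mm

0.245


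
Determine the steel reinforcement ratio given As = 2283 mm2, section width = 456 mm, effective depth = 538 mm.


rho = As / (b * d)
= 2283 / (456 * 538)
= 0.0093

0.0093


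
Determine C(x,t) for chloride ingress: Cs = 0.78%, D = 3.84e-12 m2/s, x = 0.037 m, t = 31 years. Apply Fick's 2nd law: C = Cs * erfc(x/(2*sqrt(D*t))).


t_seconds = 31 * 365.25 * 24 * 3600 = 978285600.0 s
arg = 0.037 / (2 * sqrt(3.84e-12 * 978285600.0))
= 0.3018
erfc(0.3018) = 0.6695
C = 0.78 * 0.6695 = 0.5222%

0.5222


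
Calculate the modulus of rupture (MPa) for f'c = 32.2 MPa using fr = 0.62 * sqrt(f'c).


fr = 0.62 * sqrt(32.2)
= 3.518 MPa

3.518


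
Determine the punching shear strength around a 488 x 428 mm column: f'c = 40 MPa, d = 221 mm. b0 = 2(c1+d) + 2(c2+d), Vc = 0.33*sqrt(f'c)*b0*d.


b0 = 2*(488 + 221) + 2*(428 + 221) = 2716 mm
Vc = 0.33 * sqrt(40) * 2716 * 221 / 1000
= 1252.75 kN

1252.75


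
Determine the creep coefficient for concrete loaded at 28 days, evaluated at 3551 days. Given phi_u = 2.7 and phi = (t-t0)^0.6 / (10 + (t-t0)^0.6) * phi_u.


dt = 3551 - 28 = 3523
phi = 3523^0.6 / (10 + 3523^0.6) * 2.7
= 2.513

2.513


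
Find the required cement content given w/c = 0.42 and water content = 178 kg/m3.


Cement = water / (w/c)
= 178 / 0.42
= 423.8 kg/m3

423.8


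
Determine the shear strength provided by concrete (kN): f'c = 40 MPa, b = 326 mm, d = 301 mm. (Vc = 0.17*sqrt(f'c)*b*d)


Vc = 0.17 * sqrt(40) * 326 * 301 / 1000
= 105.5 kN

105.5


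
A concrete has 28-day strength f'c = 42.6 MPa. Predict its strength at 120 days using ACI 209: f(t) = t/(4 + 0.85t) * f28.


f(120) = 120 / (4 + 0.85 * 120) * 42.6
= 120 / 106.0 * 42.6
= 48.23 MPa

48.23


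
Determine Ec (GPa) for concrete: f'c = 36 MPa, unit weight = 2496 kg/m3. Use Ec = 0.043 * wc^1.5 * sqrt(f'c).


Ec = 0.043 * 2496^1.5 * sqrt(36) / 1000
= 32.17 GPa

32.17


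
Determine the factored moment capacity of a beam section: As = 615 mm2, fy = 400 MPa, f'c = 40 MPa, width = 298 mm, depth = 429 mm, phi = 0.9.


a = As * fy / (0.85 * f'c * b)
= 615 * 400 / (0.85 * 40 * 298)
= 24.2795 mm
Mn = As * fy * (d - a/2) / 10^6
= 102.5476 kN-m
phi*Mn = 0.9 * 102.5476 = 92.29 kN-m

92.29


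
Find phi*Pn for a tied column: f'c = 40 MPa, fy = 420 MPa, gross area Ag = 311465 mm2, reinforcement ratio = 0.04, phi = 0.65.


Ast = rho * Ag = 0.04 * 311465 = 12458.6 mm2
phi*Pn = 0.65 * 0.80 * (0.85 * 40 * (311465 - 12458.6) + 420 * 12458.6) / 1000
= 8007.39 kN

8007.39


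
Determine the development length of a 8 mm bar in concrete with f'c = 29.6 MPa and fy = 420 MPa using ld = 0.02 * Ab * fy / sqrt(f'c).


Ab = pi * 8^2 / 4 = 50.265 mm2
ld = 0.02 * 50.265 * 420 / sqrt(29.6)
= 77.6 mm

77.6


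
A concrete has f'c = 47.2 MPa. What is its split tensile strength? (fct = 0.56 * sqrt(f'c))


fct = 0.56 * sqrt(47.2)
= 0.56 * 6.87
= 3.847 MPa

3.847


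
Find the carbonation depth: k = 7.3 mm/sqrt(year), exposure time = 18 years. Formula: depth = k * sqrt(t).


depth = k * sqrt(t)
= 7.3 * sqrt(18)
= 30.97 mm

30.97


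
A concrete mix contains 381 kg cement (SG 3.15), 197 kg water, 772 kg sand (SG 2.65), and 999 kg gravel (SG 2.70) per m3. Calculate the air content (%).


Vol cement = 381 / (3.15 * 1000) = 0.120952 m3
Vol water = 197 / 1000 = 0.197 m3
Vol sand = 772 / (2.65 * 1000) = 0.291321 m3
Vol gravel = 999 / (2.70 * 1000) = 0.37 m3
Total solid + water volume = 0.979273 m3
Air = (1 - 0.979273) * 100 = 2.07%

2.07


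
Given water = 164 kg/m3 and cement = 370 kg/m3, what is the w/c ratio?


w/c = water / cement
w/c = 164 / 370 = 0.443

0.443


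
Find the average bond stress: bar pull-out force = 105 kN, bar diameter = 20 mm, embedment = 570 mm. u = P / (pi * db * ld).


u = P / (pi * db * ld)
= 105 * 1000 / (pi * 20 * 570)
= 2.932 MPa

2.932


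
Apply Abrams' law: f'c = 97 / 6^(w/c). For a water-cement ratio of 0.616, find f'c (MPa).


f'c = 97 / 6^0.616
= 97 / 3.015
= 32.17 MPa

32.17


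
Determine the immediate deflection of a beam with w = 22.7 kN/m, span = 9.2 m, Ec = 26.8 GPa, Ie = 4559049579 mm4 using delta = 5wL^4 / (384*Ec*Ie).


Convert: L = 9.2 m = 9200 mm, Ec = 26.8 GPa = 26800 MPa
delta = 5 * 22.7 * 9200^4 / (384 * 26800 * 4559049579)
= 17.33 mm

17.33


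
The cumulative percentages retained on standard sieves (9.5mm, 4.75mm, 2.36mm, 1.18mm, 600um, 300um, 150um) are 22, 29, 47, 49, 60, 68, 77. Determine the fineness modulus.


FM = sum(cumulative % retained) / 100
= 352 / 100
= 3.52

3.52


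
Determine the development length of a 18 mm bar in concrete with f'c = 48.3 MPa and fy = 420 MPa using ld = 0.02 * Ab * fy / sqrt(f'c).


Ab = pi * 18^2 / 4 = 254.469 mm2
ld = 0.02 * 254.469 * 420 / sqrt(48.3)
= 307.6 mm

307.6


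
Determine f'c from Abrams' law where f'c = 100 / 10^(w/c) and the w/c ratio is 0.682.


f'c = 100 / 10^0.682
= 100 / 4.808
= 20.8 MPa

20.8


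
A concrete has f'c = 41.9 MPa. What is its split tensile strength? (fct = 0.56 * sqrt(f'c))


fct = 0.56 * sqrt(41.9)
= 0.56 * 6.473
= 3.625 MPa

3.625


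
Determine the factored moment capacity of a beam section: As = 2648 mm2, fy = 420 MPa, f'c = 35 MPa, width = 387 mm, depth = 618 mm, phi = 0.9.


a = As * fy / (0.85 * f'c * b)
= 2648 * 420 / (0.85 * 35 * 387)
= 96.5983 mm
Mn = As * fy * (d - a/2) / 10^6
= 633.5985 kN-m
phi*Mn = 0.9 * 633.5985 = 570.24 kN-m

570.24


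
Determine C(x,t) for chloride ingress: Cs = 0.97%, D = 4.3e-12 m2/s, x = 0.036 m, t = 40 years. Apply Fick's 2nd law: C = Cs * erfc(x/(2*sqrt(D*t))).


t_seconds = 40 * 365.25 * 24 * 3600 = 1262304000.0 s
arg = 0.036 / (2 * sqrt(4.3e-12 * 1262304000.0))
= 0.2443
erfc(0.2443) = 0.7297
C = 0.97 * 0.7297 = 0.7078%

0.7078


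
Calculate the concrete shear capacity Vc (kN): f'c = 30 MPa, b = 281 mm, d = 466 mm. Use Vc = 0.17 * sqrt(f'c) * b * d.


Vc = 0.17 * sqrt(30) * 281 * 466 / 1000
= 121.93 kN

121.93


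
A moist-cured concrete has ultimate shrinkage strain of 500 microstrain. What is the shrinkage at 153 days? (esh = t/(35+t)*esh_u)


esh(153) = 153 / (35 + 153) * 500
= 153 / 188 * 500
= 406.9 microstrain

406.9


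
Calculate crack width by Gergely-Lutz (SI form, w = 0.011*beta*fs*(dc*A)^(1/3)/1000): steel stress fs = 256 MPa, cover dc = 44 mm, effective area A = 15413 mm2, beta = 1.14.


w = 0.011 * beta * fs * (dc * A)^(1/3) / 1000
= 0.011 * 1.14 * 256 * (44 * 15413)^(1/3) / 1000
= 0.282 mm

0.282


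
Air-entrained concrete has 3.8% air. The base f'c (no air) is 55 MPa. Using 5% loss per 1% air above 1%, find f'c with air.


Strength loss = (3.8 - 1) * 5 = 14.0%
f'c = 55 * (1 - 14.0/100)
= 47.3 MPa

47.3


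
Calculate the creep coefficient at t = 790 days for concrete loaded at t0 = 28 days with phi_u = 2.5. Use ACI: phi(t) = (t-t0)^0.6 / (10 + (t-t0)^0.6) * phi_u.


dt = 790 - 28 = 762
phi = 762^0.6 / (10 + 762^0.6) * 2.5
= 2.107

2.107


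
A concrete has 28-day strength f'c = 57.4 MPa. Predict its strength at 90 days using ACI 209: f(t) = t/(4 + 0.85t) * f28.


f(90) = 90 / (4 + 0.85 * 90) * 57.4
= 90 / 80.5 * 57.4
= 64.17 MPa

64.17


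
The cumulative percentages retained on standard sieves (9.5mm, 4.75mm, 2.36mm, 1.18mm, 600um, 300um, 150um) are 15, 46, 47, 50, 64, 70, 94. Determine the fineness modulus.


FM = sum(cumulative % retained) / 100
= 386 / 100
= 3.86

3.86


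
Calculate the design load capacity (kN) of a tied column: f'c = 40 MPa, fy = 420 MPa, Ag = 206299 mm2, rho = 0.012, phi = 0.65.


Ast = rho * Ag = 0.012 * 206299 = 2475.588 mm2
phi*Pn = 0.65 * 0.80 * (0.85 * 40 * (206299 - 2475.588) + 420 * 2475.588) / 1000
= 4144.27 kN

4144.27


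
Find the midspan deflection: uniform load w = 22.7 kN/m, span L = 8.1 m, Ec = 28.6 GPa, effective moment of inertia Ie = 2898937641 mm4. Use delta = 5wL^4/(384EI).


Convert: L = 8.1 m = 8100 mm, Ec = 28.6 GPa = 28600 MPa
delta = 5 * 22.7 * 8100^4 / (384 * 28600 * 2898937641)
= 15.35 mm

15.35


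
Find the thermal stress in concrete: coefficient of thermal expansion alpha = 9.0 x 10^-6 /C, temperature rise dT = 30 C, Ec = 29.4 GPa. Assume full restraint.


sigma = alpha * dT * Ec
= 9.0e-6 * 30 * 29.4 * 1000
= 7.938 MPa

7.938


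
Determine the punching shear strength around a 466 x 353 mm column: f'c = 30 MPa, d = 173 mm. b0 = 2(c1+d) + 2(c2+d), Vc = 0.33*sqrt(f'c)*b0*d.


b0 = 2*(466 + 173) + 2*(353 + 173) = 2330 mm
Vc = 0.33 * sqrt(30) * 2330 * 173 / 1000
= 728.58 kN

728.58


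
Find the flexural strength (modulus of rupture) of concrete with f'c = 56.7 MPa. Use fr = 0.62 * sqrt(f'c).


fr = 0.62 * sqrt(56.7)
= 4.669 MPa

4.669


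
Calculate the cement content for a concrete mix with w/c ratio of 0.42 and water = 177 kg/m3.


Cement = water / (w/c)
= 177 / 0.42
= 421.4 kg/m3

421.4


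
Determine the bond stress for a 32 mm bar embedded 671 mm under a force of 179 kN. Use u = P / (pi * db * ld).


u = P / (pi * db * ld)
= 179 * 1000 / (pi * 32 * 671)
= 2.654 MPa

2.654


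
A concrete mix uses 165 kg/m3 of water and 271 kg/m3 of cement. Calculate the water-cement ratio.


w/c = water / cement
w/c = 165 / 271 = 0.609

0.609


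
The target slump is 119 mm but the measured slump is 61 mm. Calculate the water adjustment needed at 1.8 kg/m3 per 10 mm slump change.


Difference = 119 - 61 = 58 mm
Water adjustment = 58 * 1.8 / 10 = 10.4 kg/m3

10.4


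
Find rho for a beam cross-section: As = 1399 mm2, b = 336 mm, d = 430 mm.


rho = As / (b * d)
= 1399 / (336 * 430)
= 0.0097

0.0097


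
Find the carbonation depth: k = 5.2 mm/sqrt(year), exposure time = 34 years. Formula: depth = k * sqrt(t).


depth = k * sqrt(t)
= 5.2 * sqrt(34)
= 30.32 mm

30.32


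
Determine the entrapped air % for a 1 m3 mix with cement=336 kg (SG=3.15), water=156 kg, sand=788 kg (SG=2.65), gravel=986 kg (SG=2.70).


Vol cement = 336 / (3.15 * 1000) = 0.106667 m3
Vol water = 156 / 1000 = 0.156 m3
Vol sand = 788 / (2.65 * 1000) = 0.297358 m3
Vol gravel = 986 / (2.70 * 1000) = 0.365185 m3
Total solid + water volume = 0.92521 m3
Air = (1 - 0.92521) * 100 = 7.48%

7.48
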